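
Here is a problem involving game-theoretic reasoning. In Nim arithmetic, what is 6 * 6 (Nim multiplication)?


Nim multiplication is bilinear over XOR: (u XOR v) * w = (u*w) XOR (v*w).
So we split each operand into its bit components and XOR the pairwise Nim products.
6 = 2 + 4 (as XOR of powers of 2).
6 = 2 + 4 (as XOR of powers of 2).
Using the standard Nim-product table on single bits:
  2*2 = 3,   2*4 = 8,   2*8 = 12,
  4*4 = 6,   4*8 = 11,  8*8 = 13,
and  1*x = x (identity), k*l = l*k (commutative).
Pairwise Nim products:
  2 * 2 = 3
  2 * 4 = 8
  4 * 2 = 8
  4 * 4 = 6
XOR them: 3 XOR 8 XOR 8 XOR 6 = 5.
Result: 6 * 6 = 5 (in Nim).

5


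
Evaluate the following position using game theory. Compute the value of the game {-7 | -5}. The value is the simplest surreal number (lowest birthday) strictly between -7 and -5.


Left options: {-7}, max = -7
Right options: {-5}, min = -5
All options are numbers and max(Left) < min(Right), so by the simplicity theorem the value is the simplest (earliest-born) number strictly between -7 and -5.
The only integer strictly between -7 and -5 is -6.
No non-integer in the interval can be simpler: if x is a non-integer in the interval, then floor(x) or ceil(x) also lies in the interval (the interval contains an integer), and both are proper prefixes of x's sign expansion, i.e. born earlier. So the game value is -6.
Game value = -6

-6


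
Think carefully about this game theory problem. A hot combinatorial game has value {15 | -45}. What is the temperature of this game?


The game is {15 | -45}, a switch {a | b} with numbers a > b.
Cooling {a | b} by t gives {a - t | b + t}, which stops being hot when a - t = b + t, i.e. at t = (a - b)/2. So the temperature of a switch is (a - b)/2.
Temperature = (Left option - Right option) / 2
= (15 - (-45)) / 2
= 60 / 2
= 30

30


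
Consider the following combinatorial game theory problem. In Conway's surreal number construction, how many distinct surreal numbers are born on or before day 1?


Day 0: {|} = 0 is born. Count = 1.
Day n: the number of surreal numbers born by day n is 2^(n+1) - 1.
By day 0: 2^1 - 1 = 1
By day 1: 2^2 - 1 = 3
By day 1: 3 surreal numbers.

3


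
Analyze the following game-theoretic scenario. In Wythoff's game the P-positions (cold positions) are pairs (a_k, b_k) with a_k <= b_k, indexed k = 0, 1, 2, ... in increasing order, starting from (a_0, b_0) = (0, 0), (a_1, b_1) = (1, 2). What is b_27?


By Wythoff's theorem, a_k = floor(k * phi) and b_k = floor(k * phi^2) = a_k + k, where phi = (1 + sqrt(5))/2 is the golden ratio.
phi = (1 + sqrt(5))/2 = 1.618034
phi^2 = phi + 1 = 2.618034
k = 27
k * phi^2 = 27 * 2.618034 = 70.686918
b_27 = floor(k * phi^2) = 70 (check: a_27 + k = 43 + 27 = 70)

70


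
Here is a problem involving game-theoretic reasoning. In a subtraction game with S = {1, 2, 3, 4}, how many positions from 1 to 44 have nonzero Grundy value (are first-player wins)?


Subtraction set S = {1, 2, 3, 4}, so G(n) = n mod 5.
G(n) = 0 when n is a multiple of 5.
Multiples of 5 in [1, 44]: 8
N-positions (nonzero Grundy) = 44 - 8 = 36

36


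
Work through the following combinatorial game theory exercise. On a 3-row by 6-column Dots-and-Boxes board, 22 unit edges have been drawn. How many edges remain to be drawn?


Grid: 3 x 6 boxes, i.e. 4 rows and 7 columns of dots.
Horizontal edges: (rows + 1) * cols = 4 * 6 = 24
Vertical edges: rows * (cols + 1) = 3 * 7 = 21
Total edges: 24 + 21 = 45
Edges drawn: 22
Remaining: 45 - 22 = 23

23


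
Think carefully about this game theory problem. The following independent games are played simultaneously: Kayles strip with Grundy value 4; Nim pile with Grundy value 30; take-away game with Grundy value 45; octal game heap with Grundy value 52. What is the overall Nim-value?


By the Sprague-Grundy theorem, the Grundy value of a sum of games is the XOR of individual Grundy values.
Kayles strip: Grundy value = 4. Running XOR: 0 XOR 4 = 4
Nim pile: Grundy value = 30. Running XOR: 4 XOR 30 = 26
take-away game: Grundy value = 45. Running XOR: 26 XOR 45 = 55
octal game heap: Grundy value = 52. Running XOR: 55 XOR 52 = 3
The combined Grundy value is 3.

3


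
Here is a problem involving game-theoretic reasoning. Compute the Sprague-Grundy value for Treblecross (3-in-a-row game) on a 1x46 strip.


Treblecross: place X on empty cells; 3-in-a-row wins.
Playing within two cells of an existing X lets the opponent win at once, so sensible play treats the cells i-2..i+2 around each X as dead. The player left with no safe cell loses, so this is a normal-play take-away game on strips of safe cells.
Placing X at cell i (0-indexed) of a strip of k safe cells leaves independent strips of sizes max(0, i-2) and max(0, k-i-3). Hence G(k) = mex{ G(max(0,i-2)) XOR G(max(0,k-i-3)) : 0 <= i < k }, with G(0) = 0.
G(1): splits (0,0):0^0=0 -> mex({0}) = 1
G(2): splits (0,0):0^0=0 -> mex({0}) = 1
G(3): splits (0,0):0^0=0 -> mex({0}) = 1
G(4): splits (0,1):0^1=1 (0,0):0^0=0 -> mex({0, 1}) = 2
G(5): splits (0,2):0^1=1 (0,1):0^1=1 (0,0):0^0=0 -> mex({0, 1}) = 2
G(6) = mex({1}) = 0
G(7) = mex({0, 1, 2}) = 3
G(8) = mex({0, 1, 2}) = 3
G(9) = mex({0, 2}) = 1
G(10) = mex({0, 2, 3}) = 1
G(11) = mex({0, 3}) = 1
G(12) = mex({1, 3}) = 0
G(13) = mex({0, 1, 2, 3}) = 4
G(14) = mex({0, 1, 2}) = 3
G(15) = mex({0, 1, 2}) = 3
G(16) = mex({0, 1, 2, 4}) = 3
G(17) = mex({0, 1, 3, 4}) = 2
G(18) = mex({0, 1, 3, 4}) = 2
G(19) = mex({0, 1, 3, 5}) = 2
G(20) = mex({0, 1, 2, 3, 5}) = 4
G(21) = mex({0, 1, 2, 3, 5}) = 4
G(22) = mex({1, 2, 6}) = 0
G(23) = mex({0, 1, 2, 3, 4, 6}) = 5
G(24) = mex({0, 1, 2, 3, 4}) = 5
G(25) = mex({0, 1, 3, 4, 7}) = 2
G(26) = mex({0, 1, 3, 4, 5, 7}) = 2
G(27) = mex({0, 1, 3, 5}) = 2
G(28) = mex({0, 1, 2, 5}) = 3
G(29) = mex({0, 1, 2, 4, 5, 6}) = 3
G(30) = mex({1, 2, 4, 6}) = 0
G(31) = mex({0, 1, 2, 3, 4, 6}) = 5
G(32) = mex({1, 2, 3, 4, 7}) = 0
G(33) = mex({0, 3, 7}) = 1
G(34) = mex({0, 2, 3, 5, 7}) = 1
G(35) = mex({0, 2, 3, 5, 6}) = 1
G(36) = mex({0, 1, 2, 5, 6}) = 3
G(37) = mex({0, 1, 2, 4, 5, 6}) = 3
G(38) = mex({0, 1, 2, 4}) = 3
G(39) = mex({0, 1, 2, 3, 4, 7}) = 5
G(40) = mex({0, 1, 2, 3, 4, 5, 7}) = 6
G(41) = mex({0, 1, 2, 3, 5, 7}) = 4
G(42) = mex({0, 1, 2, 3, 5, 6, 7}) = 4
G(43) = mex({0, 2, 3, 5, 6}) = 1
G(44) = mex({1, 2, 3, 4, 5, 6}) = 0
G(45) = mex({0, 1, 2, 3, 4, 6, 7}) = 5
G(46) = mex({0, 1, 2, 3, 4, 7}) = 5
Therefore G(46) = 5.

5


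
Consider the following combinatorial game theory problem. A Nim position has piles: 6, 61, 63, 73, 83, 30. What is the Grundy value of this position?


We need the XOR (exclusive or) of all pile sizes.
After XOR-ing pile 1 (size 6): 0 XOR 6 = 6
After XOR-ing pile 2 (size 61): 6 XOR 61 = 59
After XOR-ing pile 3 (size 63): 59 XOR 63 = 4
After XOR-ing pile 4 (size 73): 4 XOR 73 = 77
After XOR-ing pile 5 (size 83): 77 XOR 83 = 30
After XOR-ing pile 6 (size 30): 30 XOR 30 = 0
The Nim-value of this position is 0.

0


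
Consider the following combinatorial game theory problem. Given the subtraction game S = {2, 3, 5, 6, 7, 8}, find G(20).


The subtraction set is S = {2, 3, 5, 6, 7, 8}.
G(k) = mex{ G(k - s) : s in S, s <= k }. We compute iteratively: G(0) = 0.
G(1) = mex({}) = 0
G(2) = mex({0}) = 1
G(3) = mex({0}) = 1
G(4) = mex({0, 1}) = 2
G(5) = mex({0, 1}) = 2
G(6) = mex({0, 1, 2}) = 3
G(7) = mex({0, 1, 2}) = 3
G(8) = mex({0, 1, 2, 3}) = 4
G(9) = mex({0, 1, 2, 3}) = 4
G(10) = mex({1, 2, 3, 4}) = 0
G(11) = mex({1, 2, 3, 4}) = 0
G(12) = mex({0, 2, 3, 4}) = 1
G(13) = mex({0, 2, 3, 4}) = 1
G(14) = mex({0, 1, 3, 4}) = 2
G(15) = mex({0, 1, 3, 4}) = 2
G(16) = mex({0, 1, 2, 4}) = 3
G(17) = mex({0, 1, 2, 4}) = 3
Observe that G(10)..G(17) = 0, 0, 1, 1, 2, 2, 3, 3 repeats G(0)..G(7) = 0, 0, 1, 1, 2, 2, 3, 3.
For k >= max(S) = 8, G(k) is determined by the previous 8 values G(k-8)..G(k-1); a window of 8 consecutive values has recurred shifted by 10, so by induction G(k + 10) = G(k) for all k >= 0: the sequence is periodic from the start with period 10.
One period: G(0..9) = 0, 0, 1, 1, 2, 2, 3, 3, 4, 4.
20 mod 10 = 0, so G(20) = G(0) = 0.

0


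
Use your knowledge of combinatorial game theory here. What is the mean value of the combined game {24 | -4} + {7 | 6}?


G1 = {24 | -4}, G2 = {7 | 6}
Each is a switch {a | b} with numbers a > b; its mean value is (a + b)/2, and mean value is additive over game sums: m(G1 + G2) = m(G1) + m(G2).
Mean of G1 = (24 + (-4))/2 = 20/2 = 10
Mean of G2 = (7 + (6))/2 = 13/2 = 13/2
Mean of G1 + G2 = 10 + 13/2 = 33/2

33/2


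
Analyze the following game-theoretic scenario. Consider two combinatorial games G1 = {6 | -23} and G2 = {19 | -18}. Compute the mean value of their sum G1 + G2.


G1 = {6 | -23}, G2 = {19 | -18}
Each is a switch {a | b} with numbers a > b; its mean value is (a + b)/2, and mean value is additive over game sums: m(G1 + G2) = m(G1) + m(G2).
Mean of G1 = (6 + (-23))/2 = -17/2 = -17/2
Mean of G2 = (19 + (-18))/2 = 1/2 = 1/2
Mean of G1 + G2 = -17/2 + 1/2 = -8

-8


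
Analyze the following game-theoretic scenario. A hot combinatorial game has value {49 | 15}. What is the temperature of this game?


The game is {49 | 15}, a switch {a | b} with numbers a > b.
Cooling {a | b} by t gives {a - t | b + t}, which stops being hot when a - t = b + t, i.e. at t = (a - b)/2. So the temperature of a switch is (a - b)/2.
Temperature = (Left option - Right option) / 2
= (49 - (15)) / 2
= 34 / 2
= 17

17


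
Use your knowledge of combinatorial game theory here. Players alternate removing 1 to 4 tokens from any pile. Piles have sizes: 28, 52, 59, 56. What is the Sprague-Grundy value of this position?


Subtraction set: {1, 2, 3, 4}
For this subtraction set, G(n) = n mod 5 (period = max + 1 = 5).
Pile 1 (size 28): G(28) = 28 mod 5 = 3
Pile 2 (size 52): G(52) = 52 mod 5 = 2
Pile 3 (size 59): G(59) = 59 mod 5 = 4
Pile 4 (size 56): G(56) = 56 mod 5 = 1
Total Grundy value = XOR of all: 3 XOR 2 XOR 4 XOR 1 = 4

4


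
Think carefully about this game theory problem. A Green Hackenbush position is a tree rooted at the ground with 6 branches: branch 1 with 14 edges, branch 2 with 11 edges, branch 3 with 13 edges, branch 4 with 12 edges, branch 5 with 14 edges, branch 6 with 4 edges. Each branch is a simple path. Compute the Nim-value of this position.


The tree has 6 branches from the ground vertex.
In Green Hackenbush, the Nim-value of a simple path of length k is k.
Branch 1: length 14, Nim-value = 14
Branch 2: length 11, Nim-value = 11
Branch 3: length 13, Nim-value = 13
Branch 4: length 12, Nim-value = 12
Branch 5: length 14, Nim-value = 14
Branch 6: length 4, Nim-value = 4
Total Nim-value = XOR of all branch values:
0 XOR 14 = 14
14 XOR 11 = 5
5 XOR 13 = 8
8 XOR 12 = 4
4 XOR 14 = 10
10 XOR 4 = 14
Nim-value of the tree = 14

14


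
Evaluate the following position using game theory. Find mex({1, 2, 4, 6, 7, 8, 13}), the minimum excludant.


Set = {1, 2, 4, 6, 7, 8, 13}
0 is NOT in the set. This is the mex.
mex = 0

0


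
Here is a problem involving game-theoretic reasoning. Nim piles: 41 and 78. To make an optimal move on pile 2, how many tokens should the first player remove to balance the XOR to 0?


Piles: 41 and 78
Current XOR: 41 XOR 78 = 103 (non-zero, so this is an N-position).
To make the XOR zero, we need to find a move that balances the piles.
For pile 2 (size 78): target = 78 XOR 103 = 41
We reduce pile 2 from 78 to 41.
Tokens removed: 78 - 41 = 37
Verification: 41 XOR 41 = 0

37


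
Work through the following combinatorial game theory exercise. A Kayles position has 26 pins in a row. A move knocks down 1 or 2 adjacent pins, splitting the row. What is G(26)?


Kayles: a move removes 1 or 2 adjacent pins from a contiguous row.
Removing pins from a row of k leaves two independent rows (a, b) with a + b = k - 1 (one pin) or a + b = k - 2 (two pins); an end removal gives a = 0.
By Sprague-Grundy, G(k) = mex{ G(a) XOR G(b) } over all these splits. G(0) = 0.
G(1): splits (0,0):0^0=0 -> mex({0}) = 1
G(2): splits (0,1):0^1=1 (0,0):0^0=0 -> mex({0, 1}) = 2
G(3): splits (0,2):0^2=2 (1,1):1^1=0 (0,1):0^1=1 -> mex({0, 1, 2}) = 3
G(4): splits (0,3):0^3=3 (1,2):1^2=3 (0,2):0^2=2 (1,1):1^1=0 -> mex({0, 2, 3}) = 1
G(5): splits (0,4):0^1=1 (1,3):1^3=2 (2,2):2^2=0 (0,3):0^3=3 (1,2):1^2=3 -> mex({0, 1, 2, 3}) = 4
G(6) = mex({0, 1, 2, 4}) = 3
G(7) = mex({0, 1, 3, 4, 5}) = 2
G(8) = mex({0, 2, 3, 5, 6}) = 1
G(9) = mex({0, 1, 2, 3, 6, 7}) = 4
G(10) = mex({0, 1, 3, 4, 5, 7}) = 2
G(11) = mex({0, 1, 2, 3, 4, 5}) = 6
G(12) = mex({0, 1, 2, 3, 5, 6, 7}) = 4
G(13) = mex({0, 2, 3, 4, 6, 7}) = 1
G(14) = mex({0, 1, 4, 5, 6, 7}) = 2
G(15) = mex({0, 1, 2, 3, 4, 5, 6}) = 7
G(16) = mex({0, 2, 3, 5, 6, 7}) = 1
G(17) = mex({0, 1, 2, 3, 5, 6, 7}) = 4
G(18) = mex({0, 1, 2, 4, 5, 6}) = 3
G(19) = mex({0, 1, 3, 4, 5, 7}) = 2
G(20) = mex({0, 2, 3, 4, 5, 6, 7}) = 1
G(21) = mex({0, 1, 2, 3, 5, 6, 7}) = 4
G(22) = mex({0, 1, 2, 3, 4, 5, 7}) = 6
G(23) = mex({0, 1, 2, 3, 4, 5, 6}) = 7
G(24) = mex({0, 1, 2, 3, 5, 6, 7}) = 4
G(25) = mex({0, 2, 3, 4, 6, 7}) = 1
G(26) = mex({0, 1, 3, 4, 5, 6, 7}) = 2
Therefore G(26) = 2.

2


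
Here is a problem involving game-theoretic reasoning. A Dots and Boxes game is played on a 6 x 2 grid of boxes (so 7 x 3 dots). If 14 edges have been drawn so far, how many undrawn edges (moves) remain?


Grid: 6 x 2 boxes, i.e. 7 rows and 3 columns of dots.
Horizontal edges: (rows + 1) * cols = 7 * 2 = 14
Vertical edges: rows * (cols + 1) = 6 * 3 = 18
Total edges: 14 + 18 = 32
Edges drawn: 14
Remaining: 32 - 14 = 18

18


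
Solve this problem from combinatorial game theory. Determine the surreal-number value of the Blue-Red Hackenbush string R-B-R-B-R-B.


Edges (from ground): R-B-R-B-R-B
By Berlekamp's sign-expansion rule, a Blue-Red Hackenbush stalk has the value of the surreal number whose sign sequence is the edge sequence with B -> + and R -> -.
Sign sequence: -+-+-+
Trace the sign expansion in the surreal number tree, starting from 0:
Edge 1: R (sign -) -> bounds (-inf, 0), value = -1
Edge 2: B (sign +) -> bounds (-1, 0), value = -1/2
Edge 3: R (sign -) -> bounds (-1, -1/2), value = -3/4
Edge 4: B (sign +) -> bounds (-3/4, -1/2), value = -5/8
Edge 5: R (sign -) -> bounds (-3/4, -5/8), value = -11/16
Edge 6: B (sign +) -> bounds (-11/16, -5/8), value = -21/32
Game value = -21/32

-21/32


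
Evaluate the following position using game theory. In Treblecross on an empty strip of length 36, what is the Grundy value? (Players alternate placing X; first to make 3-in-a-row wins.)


Treblecross: place X on empty cells; 3-in-a-row wins.
Playing within two cells of an existing X lets the opponent win at once, so sensible play treats the cells i-2..i+2 around each X as dead. The player left with no safe cell loses, so this is a normal-play take-away game on strips of safe cells.
Placing X at cell i (0-indexed) of a strip of k safe cells leaves independent strips of sizes max(0, i-2) and max(0, k-i-3). Hence G(k) = mex{ G(max(0,i-2)) XOR G(max(0,k-i-3)) : 0 <= i < k }, with G(0) = 0.
G(1): splits (0,0):0^0=0 -> mex({0}) = 1
G(2): splits (0,0):0^0=0 -> mex({0}) = 1
G(3): splits (0,0):0^0=0 -> mex({0}) = 1
G(4): splits (0,1):0^1=1 (0,0):0^0=0 -> mex({0, 1}) = 2
G(5): splits (0,2):0^1=1 (0,1):0^1=1 (0,0):0^0=0 -> mex({0, 1}) = 2
G(6) = mex({1}) = 0
G(7) = mex({0, 1, 2}) = 3
G(8) = mex({0, 1, 2}) = 3
G(9) = mex({0, 2}) = 1
G(10) = mex({0, 2, 3}) = 1
G(11) = mex({0, 3}) = 1
G(12) = mex({1, 3}) = 0
G(13) = mex({0, 1, 2, 3}) = 4
G(14) = mex({0, 1, 2}) = 3
G(15) = mex({0, 1, 2}) = 3
G(16) = mex({0, 1, 2, 4}) = 3
G(17) = mex({0, 1, 3, 4}) = 2
G(18) = mex({0, 1, 3, 4}) = 2
G(19) = mex({0, 1, 3, 5}) = 2
G(20) = mex({0, 1, 2, 3, 5}) = 4
G(21) = mex({0, 1, 2, 3, 5}) = 4
G(22) = mex({1, 2, 6}) = 0
G(23) = mex({0, 1, 2, 3, 4, 6}) = 5
G(24) = mex({0, 1, 2, 3, 4}) = 5
G(25) = mex({0, 1, 3, 4, 7}) = 2
G(26) = mex({0, 1, 3, 4, 5, 7}) = 2
G(27) = mex({0, 1, 3, 5}) = 2
G(28) = mex({0, 1, 2, 5}) = 3
G(29) = mex({0, 1, 2, 4, 5, 6}) = 3
G(30) = mex({1, 2, 4, 6}) = 0
G(31) = mex({0, 1, 2, 3, 4, 6}) = 5
G(32) = mex({1, 2, 3, 4, 7}) = 0
G(33) = mex({0, 3, 7}) = 1
G(34) = mex({0, 2, 3, 5, 7}) = 1
G(35) = mex({0, 2, 3, 5, 6}) = 1
G(36) = mex({0, 1, 2, 5, 6}) = 3
Therefore G(36) = 3.

3


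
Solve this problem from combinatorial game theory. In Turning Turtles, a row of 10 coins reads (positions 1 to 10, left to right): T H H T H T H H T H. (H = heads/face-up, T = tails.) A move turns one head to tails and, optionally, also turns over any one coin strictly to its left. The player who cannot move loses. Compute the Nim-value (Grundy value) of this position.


Coins: T H H T H T H H T H
Key fact: a single head at position k behaves exactly like a Nim heap of size k (turning it to T and optionally flipping a coin at j < k corresponds to moving the heap from k to j, or to 0), and heads combine as a disjunctive sum (two heads at the same place would cancel, matching j XOR j = 0). So the Nim-value is the XOR of the 1-indexed positions of the heads.
Face-up positions (1-indexed): [2, 3, 5, 7, 8, 10]
XOR 0 with 2: 0 XOR 2 = 2
XOR 2 with 3: 2 XOR 3 = 1
XOR 1 with 5: 1 XOR 5 = 4
XOR 4 with 7: 4 XOR 7 = 3
XOR 3 with 8: 3 XOR 8 = 11
XOR 11 with 10: 11 XOR 10 = 1
Nim-value = 1

1


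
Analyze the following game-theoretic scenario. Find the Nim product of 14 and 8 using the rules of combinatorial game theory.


Nim multiplication is bilinear over XOR: (u XOR v) * w = (u*w) XOR (v*w).
So we split each operand into its bit components and XOR the pairwise Nim products.
14 = 2 + 4 + 8 (as XOR of powers of 2).
8 = 8 (as XOR of powers of 2).
Using the standard Nim-product table on single bits:
  2*2 = 3,   2*4 = 8,   2*8 = 12,
  4*4 = 6,   4*8 = 11,  8*8 = 13,
and  1*x = x (identity), k*l = l*k (commutative).
Pairwise Nim products:
  2 * 8 = 12
  4 * 8 = 11
  8 * 8 = 13
XOR them: 12 XOR 11 XOR 13 = 10.
Result: 14 * 8 = 10 (in Nim).

10


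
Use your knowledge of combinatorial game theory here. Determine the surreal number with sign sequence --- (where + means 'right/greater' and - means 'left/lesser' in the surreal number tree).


Sign expansion: ---
Rule: track bounds (lo, hi), initially (-inf, +inf). On '+', the current value becomes lo and we move to the simplest number in (value, hi): value + 1 if hi = +inf, otherwise the midpoint (value + hi)/2. On '-', the current value becomes hi and we move to value - 1 if lo = -inf, otherwise the midpoint (lo + value)/2.
Start at 0.
Step 1: sign = -, move left. Bounds: (-inf, 0). Value = -1
Step 2: sign = -, move left. Bounds: (-inf, -1). Value = -2
Step 3: sign = -, move left. Bounds: (-inf, -2). Value = -3
The surreal number with sign expansion --- is -3.

-3


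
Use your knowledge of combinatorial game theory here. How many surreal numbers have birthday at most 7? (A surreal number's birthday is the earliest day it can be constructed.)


Day 0: {|} = 0 is born. Count = 1.
Day n: the number of surreal numbers born by day n is 2^(n+1) - 1.
By day 0: 2^1 - 1 = 1
By day 1: 2^2 - 1 = 3
By day 2: 2^3 - 1 = 7
By day 3: 2^4 - 1 = 15
By day 4: 2^5 - 1 = 31
By day 5: 2^6 - 1 = 63
By day 6: 2^7 - 1 = 127
By day 7: 2^8 - 1 = 255
By day 7: 255 surreal numbers.

255


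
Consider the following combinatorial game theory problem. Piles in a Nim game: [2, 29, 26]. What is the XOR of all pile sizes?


We need the XOR (exclusive or) of all pile sizes.
After XOR-ing pile 1 (size 2): 0 XOR 2 = 2
After XOR-ing pile 2 (size 29): 2 XOR 29 = 31
After XOR-ing pile 3 (size 26): 31 XOR 26 = 5
The Nim-value of this position is 5.

5


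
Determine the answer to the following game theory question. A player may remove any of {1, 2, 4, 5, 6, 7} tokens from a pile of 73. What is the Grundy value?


The subtraction set is S = {1, 2, 4, 5, 6, 7}.
G(k) = mex{ G(k - s) : s in S, s <= k }. We compute iteratively: G(0) = 0.
G(1) = mex({0}) = 1
G(2) = mex({0, 1}) = 2
G(3) = mex({1, 2}) = 0
G(4) = mex({0, 2}) = 1
G(5) = mex({0, 1}) = 2
G(6) = mex({0, 1, 2}) = 3
G(7) = mex({0, 1, 2, 3}) = 4
G(8) = mex({0, 1, 2, 3, 4}) = 5
G(9) = mex({0, 1, 2, 4, 5}) = 3
G(10) = mex({0, 1, 2, 3, 5}) = 4
G(11) = mex({1, 2, 3, 4}) = 0
G(12) = mex({0, 2, 3, 4, 5}) = 1
G(13) = mex({0, 1, 3, 4, 5}) = 2
G(14) = mex({1, 2, 3, 4, 5}) = 0
G(15) = mex({0, 2, 3, 4, 5}) = 1
G(16) = mex({0, 1, 3, 4}) = 2
G(17) = mex({0, 1, 2, 4}) = 3
Observe that G(11)..G(17) = 0, 1, 2, 0, 1, 2, 3 repeats G(0)..G(6) = 0, 1, 2, 0, 1, 2, 3.
For k >= max(S) = 7, G(k) is determined by the previous 7 values G(k-7)..G(k-1); a window of 7 consecutive values has recurred shifted by 11, so by induction G(k + 11) = G(k) for all k >= 0: the sequence is periodic from the start with period 11.
One period: G(0..10) = 0, 1, 2, 0, 1, 2, 3, 4, 5, 3, 4.
73 mod 11 = 7, so G(73) = G(7) = 4.

4


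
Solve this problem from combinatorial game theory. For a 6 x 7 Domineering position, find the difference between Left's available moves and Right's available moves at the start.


Board is 6 x 7 (rows x cols).
Left (vertical) placements: (rows-1) * cols = 5 * 7 = 35
Right (horizontal) placements: rows * (cols-1) = 6 * 6 = 36
Advantage = Left - Right = 35 - 36 = -1

-1


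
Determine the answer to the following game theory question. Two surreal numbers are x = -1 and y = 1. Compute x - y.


x = -1, y = 1
x - y = -1 - 1 = -2

-2


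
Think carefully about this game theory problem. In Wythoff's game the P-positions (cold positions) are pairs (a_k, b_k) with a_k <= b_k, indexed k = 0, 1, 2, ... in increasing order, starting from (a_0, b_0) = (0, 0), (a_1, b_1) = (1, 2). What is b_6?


By Wythoff's theorem, a_k = floor(k * phi) and b_k = floor(k * phi^2) = a_k + k, where phi = (1 + sqrt(5))/2 is the golden ratio.
phi = (1 + sqrt(5))/2 = 1.618034
phi^2 = phi + 1 = 2.618034
k = 6
k * phi^2 = 6 * 2.618034 = 15.708204
b_6 = floor(k * phi^2) = 15 (check: a_6 + k = 9 + 6 = 15)

15


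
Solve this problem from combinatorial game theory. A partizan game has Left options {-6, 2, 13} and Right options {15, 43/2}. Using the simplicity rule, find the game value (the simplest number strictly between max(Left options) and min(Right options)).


Left options: {-6, 2, 13}, max = 13
Right options: {15, 43/2}, min = 15
All options are numbers and max(Left) < min(Right), so by the simplicity theorem the value is the simplest (earliest-born) number strictly between 13 and 15.
The only integer strictly between 13 and 15 is 14.
No non-integer in the interval can be simpler: if x is a non-integer in the interval, then floor(x) or ceil(x) also lies in the interval (the interval contains an integer), and both are proper prefixes of x's sign expansion, i.e. born earlier. So the game value is 14.
Game value = 14

14


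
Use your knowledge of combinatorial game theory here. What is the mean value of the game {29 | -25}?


Game = {29 | -25}, a switch {a | b} with numbers a > b.
Its thermograph has left wall a - t and right wall b + t, which meet at t = (a - b)/2, where both equal (a + b)/2. So the mast (mean value) is at (a + b)/2.
Mean = (29 + (-25))/2 = 4/2 = 2

2


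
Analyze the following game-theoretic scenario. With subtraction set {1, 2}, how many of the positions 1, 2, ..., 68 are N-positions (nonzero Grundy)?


Subtraction set S = {1, 2}, so G(n) = n mod 3.
G(n) = 0 when n is a multiple of 3.
Multiples of 3 in [1, 68]: 22
N-positions (nonzero Grundy) = 68 - 22 = 46

46


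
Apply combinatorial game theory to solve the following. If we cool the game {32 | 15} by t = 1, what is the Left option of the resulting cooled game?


Original game: {32 | 15} (a switch {a | b} with a > b).
Cooling by t (for t below the temperature (a - b)/2 = 17/2) taxes each move by t: {a | b} cooled by t is {a - t | b + t}.
Cooling amount: t = 1
Cooled Left option: 32 - 1 = 31
Cooled Right option: 15 + 1 = 16
Cooled game: {31 | 16}
Left option = 31

31


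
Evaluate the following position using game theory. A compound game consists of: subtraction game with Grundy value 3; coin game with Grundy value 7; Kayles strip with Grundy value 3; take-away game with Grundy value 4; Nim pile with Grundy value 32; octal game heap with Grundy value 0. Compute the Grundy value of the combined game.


By the Sprague-Grundy theorem, the Grundy value of a sum of games is the XOR of individual Grundy values.
subtraction game: Grundy value = 3. Running XOR: 0 XOR 3 = 3
coin game: Grundy value = 7. Running XOR: 3 XOR 7 = 4
Kayles strip: Grundy value = 3. Running XOR: 4 XOR 3 = 7
take-away game: Grundy value = 4. Running XOR: 7 XOR 4 = 3
Nim pile: Grundy value = 32. Running XOR: 3 XOR 32 = 35
octal game heap: Grundy value = 0. Running XOR: 35 XOR 0 = 35
The combined Grundy value is 35.

35


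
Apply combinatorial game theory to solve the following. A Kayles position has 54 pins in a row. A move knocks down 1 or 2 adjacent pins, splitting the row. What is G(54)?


Kayles: a move removes 1 or 2 adjacent pins from a contiguous row.
Removing pins from a row of k leaves two independent rows (a, b) with a + b = k - 1 (one pin) or a + b = k - 2 (two pins); an end removal gives a = 0.
By Sprague-Grundy, G(k) = mex{ G(a) XOR G(b) } over all these splits. G(0) = 0.
G(1): splits (0,0):0^0=0 -> mex({0}) = 1
G(2): splits (0,1):0^1=1 (0,0):0^0=0 -> mex({0, 1}) = 2
G(3): splits (0,2):0^2=2 (1,1):1^1=0 (0,1):0^1=1 -> mex({0, 1, 2}) = 3
G(4): splits (0,3):0^3=3 (1,2):1^2=3 (0,2):0^2=2 (1,1):1^1=0 -> mex({0, 2, 3}) = 1
G(5): splits (0,4):0^1=1 (1,3):1^3=2 (2,2):2^2=0 (0,3):0^3=3 (1,2):1^2=3 -> mex({0, 1, 2, 3}) = 4
G(6) = mex({0, 1, 2, 4}) = 3
G(7) = mex({0, 1, 3, 4, 5}) = 2
G(8) = mex({0, 2, 3, 5, 6}) = 1
G(9) = mex({0, 1, 2, 3, 6, 7}) = 4
G(10) = mex({0, 1, 3, 4, 5, 7}) = 2
G(11) = mex({0, 1, 2, 3, 4, 5}) = 6
G(12) = mex({0, 1, 2, 3, 5, 6, 7}) = 4
G(13) = mex({0, 2, 3, 4, 6, 7}) = 1
G(14) = mex({0, 1, 4, 5, 6, 7}) = 2
G(15) = mex({0, 1, 2, 3, 4, 5, 6}) = 7
G(16) = mex({0, 2, 3, 5, 6, 7}) = 1
G(17) = mex({0, 1, 2, 3, 5, 6, 7}) = 4
G(18) = mex({0, 1, 2, 4, 5, 6}) = 3
G(19) = mex({0, 1, 3, 4, 5, 7}) = 2
G(20) = mex({0, 2, 3, 4, 5, 6, 7}) = 1
G(21) = mex({0, 1, 2, 3, 5, 6, 7}) = 4
G(22) = mex({0, 1, 2, 3, 4, 5, 7}) = 6
G(23) = mex({0, 1, 2, 3, 4, 5, 6}) = 7
G(24) = mex({0, 1, 2, 3, 5, 6, 7}) = 4
G(25) = mex({0, 2, 3, 4, 6, 7}) = 1
G(26) = mex({0, 1, 3, 4, 5, 6, 7}) = 2
G(27) = mex({0, 1, 2, 3, 4, 5, 6, 7}) = 8
G(28) = mex({0, 1, 2, 3, 4, 6, 7, 8}) = 5
G(29) = mex({0, 1, 2, 3, 5, 6, 7, 8, 9}) = 4
G(30) = mex({0, 1, 2, 3, 4, 5, 6, 9, 10}) = 7
G(31) = mex({0, 1, 3, 4, 5, 7, 10, 11}) = 2
G(32) = mex({0, 2, 3, 4, 5, 6, 7, 9, 11}) = 1
G(33) = mex({0, 1, 2, 3, 4, 5, 6, 7, 9, 12}) = 8
G(34) = mex({0, 1, 2, 3, 4, 5, 7, 8, 11, 12}) = 6
G(35) = mex({0, 1, 2, 3, 4, 5, 6, 8, 9, 10, 11}) = 7
G(36) = mex({0, 1, 2, 3, 5, 6, 7, 9, 10}) = 4
G(37) = mex({0, 2, 3, 4, 6, 7, 9, 10, 11, 12}) = 1
G(38) = mex({0, 1, 3, 4, 5, 6, 7, 9, 10, 11, 12}) = 2
G(39) = mex({0, 1, 2, 4, 5, 6, 7, 9, 10, 12, 14}) = 3
G(40) = mex({0, 2, 3, 4, 6, 7, 11, 12, 14}) = 1
G(41) = mex({0, 1, 2, 3, 5, 6, 7, 9, 10, 11, 12}) = 4
G(42) = mex({0, 1, 2, 3, 4, 5, 6, 9, 10}) = 7
G(43) = mex({0, 1, 3, 4, 5, 7, 9, 10, 12, 15}) = 2
G(44) = mex({0, 2, 3, 4, 5, 6, 7, 9, 10, 12, 15}) = 1
G(45) = mex({0, 1, 2, 3, 4, 5, 6, 7, 9, 10, 12, 14}) = 8
G(46) = mex({0, 1, 3, 4, 5, 7, 8, 11, 12, 14}) = 2
G(47) = mex({0, 1, 2, 3, 4, 5, 6, 8, 9, 10, 11, 12}) = 7
G(48) = mex({0, 1, 2, 3, 5, 6, 7, 9, 10}) = 4
G(49) = mex({0, 2, 3, 4, 6, 7, 9, 10, 11, 12, 15}) = 1
G(50) = mex({0, 1, 4, 5, 6, 7, 9, 11, 12, 14, 15}) = 2
G(51) = mex({0, 1, 2, 3, 4, 5, 6, 7, 9, 12, 14, 15}) = 8
G(52) = mex({0, 2, 3, 4, 5, 6, 7, 8, 11, 12, 15}) = 1
G(53) = mex({0, 1, 2, 3, 5, 6, 7, 8, 9, 10, 11, 12}) = 4
G(54) = mex({0, 1, 2, 3, 4, 5, 6, 9, 10}) = 7
Therefore G(54) = 7.

7


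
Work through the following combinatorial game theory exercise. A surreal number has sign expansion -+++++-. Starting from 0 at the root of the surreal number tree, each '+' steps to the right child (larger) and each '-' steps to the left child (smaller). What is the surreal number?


Sign expansion: -+++++-
Rule: track bounds (lo, hi), initially (-inf, +inf). On '+', the current value becomes lo and we move to the simplest number in (value, hi): value + 1 if hi = +inf, otherwise the midpoint (value + hi)/2. On '-', the current value becomes hi and we move to value - 1 if lo = -inf, otherwise the midpoint (lo + value)/2.
Start at 0.
Step 1: sign = -, move left. Bounds: (-inf, 0). Value = -1
Step 2: sign = +, move right. Bounds: (-1, 0). Value = -1/2
Step 3: sign = +, move right. Bounds: (-1/2, 0). Value = -1/4
Step 4: sign = +, move right. Bounds: (-1/4, 0). Value = -1/8
Step 5: sign = +, move right. Bounds: (-1/8, 0). Value = -1/16
Step 6: sign = +, move right. Bounds: (-1/16, 0). Value = -1/32
Step 7: sign = -, move left. Bounds: (-1/16, -1/32). Value = -3/64
The surreal number with sign expansion -+++++- is -3/64.

-3/64


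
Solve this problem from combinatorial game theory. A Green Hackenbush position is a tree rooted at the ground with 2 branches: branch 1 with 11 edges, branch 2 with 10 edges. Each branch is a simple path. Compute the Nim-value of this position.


The tree has 2 branches from the ground vertex.
In Green Hackenbush, the Nim-value of a simple path of length k is k.
Branch 1: length 11, Nim-value = 11
Branch 2: length 10, Nim-value = 10
Total Nim-value = XOR of all branch values:
0 XOR 11 = 11
11 XOR 10 = 1
Nim-value of the tree = 1

1


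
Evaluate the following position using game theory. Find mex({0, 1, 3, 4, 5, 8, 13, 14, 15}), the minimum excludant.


Set = {0, 1, 3, 4, 5, 8, 13, 14, 15}
0 is in the set.
1 is in the set.
2 is NOT in the set. This is the mex.
mex = 2

2


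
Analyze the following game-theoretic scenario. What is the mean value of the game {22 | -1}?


Game = {22 | -1}, a switch {a | b} with numbers a > b.
Its thermograph has left wall a - t and right wall b + t, which meet at t = (a - b)/2, where both equal (a + b)/2. So the mast (mean value) is at (a + b)/2.
Mean = (22 + (-1))/2 = 21/2 = 21/2

21/2


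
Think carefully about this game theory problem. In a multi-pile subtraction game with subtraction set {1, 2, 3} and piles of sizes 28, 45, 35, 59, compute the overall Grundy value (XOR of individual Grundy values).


Subtraction set: {1, 2, 3}
For this subtraction set, G(n) = n mod 4 (period = max + 1 = 4).
Pile 1 (size 28): G(28) = 28 mod 4 = 0
Pile 2 (size 45): G(45) = 45 mod 4 = 1
Pile 3 (size 35): G(35) = 35 mod 4 = 3
Pile 4 (size 59): G(59) = 59 mod 4 = 3
Total Grundy value = XOR of all: 0 XOR 1 XOR 3 XOR 3 = 1

1


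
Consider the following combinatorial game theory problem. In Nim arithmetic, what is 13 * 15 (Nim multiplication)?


Nim multiplication is bilinear over XOR: (u XOR v) * w = (u*w) XOR (v*w).
So we split each operand into its bit components and XOR the pairwise Nim products.
13 = 1 + 4 + 8 (as XOR of powers of 2).
15 = 1 + 2 + 4 + 8 (as XOR of powers of 2).
Using the standard Nim-product table on single bits:
  2*2 = 3,   2*4 = 8,   2*8 = 12,
  4*4 = 6,   4*8 = 11,  8*8 = 13,
and  1*x = x (identity), k*l = l*k (commutative).
Pairwise Nim products:
  1 * 1 = 1
  1 * 2 = 2
  1 * 4 = 4
  1 * 8 = 8
  4 * 1 = 4
  4 * 2 = 8
  4 * 4 = 6
  4 * 8 = 11
  8 * 1 = 8
  8 * 2 = 12
  8 * 4 = 11
  8 * 8 = 13
XOR them: 1 XOR 2 XOR 4 XOR 8 XOR 4 XOR 8 XOR 6 XOR 11 XOR 8 XOR 12 XOR 11 XOR 13 = 12.
Result: 13 * 15 = 12 (in Nim).

12


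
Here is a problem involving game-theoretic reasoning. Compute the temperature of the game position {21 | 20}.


The game is {21 | 20}, a switch {a | b} with numbers a > b.
Cooling {a | b} by t gives {a - t | b + t}, which stops being hot when a - t = b + t, i.e. at t = (a - b)/2. So the temperature of a switch is (a - b)/2.
Temperature = (Left option - Right option) / 2
= (21 - (20)) / 2
= 1 / 2
= 1/2

1/2


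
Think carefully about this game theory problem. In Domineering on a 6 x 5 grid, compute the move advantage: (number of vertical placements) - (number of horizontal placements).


Board is 6 x 5 (rows x cols).
Left (vertical) placements: (rows-1) * cols = 5 * 5 = 25
Right (horizontal) placements: rows * (cols-1) = 6 * 4 = 24
Advantage = Left - Right = 25 - 24 = 1

1


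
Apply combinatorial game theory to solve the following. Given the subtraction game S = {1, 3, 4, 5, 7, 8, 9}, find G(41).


The subtraction set is S = {1, 3, 4, 5, 7, 8, 9}.
G(k) = mex{ G(k - s) : s in S, s <= k }. We compute iteratively: G(0) = 0.
G(1) = mex({0}) = 1
G(2) = mex({1}) = 0
G(3) = mex({0}) = 1
G(4) = mex({0, 1}) = 2
G(5) = mex({0, 1, 2}) = 3
G(6) = mex({0, 1, 3}) = 2
G(7) = mex({0, 1, 2}) = 3
G(8) = mex({0, 1, 2, 3}) = 4
G(9) = mex({0, 1, 2, 3, 4}) = 5
G(10) = mex({0, 1, 2, 3, 5}) = 4
G(11) = mex({0, 1, 2, 3, 4}) = 5
G(12) = mex({1, 2, 3, 4, 5}) = 0
G(13) = mex({0, 2, 3, 4, 5}) = 1
G(14) = mex({1, 2, 3, 4, 5}) = 0
G(15) = mex({0, 2, 3, 4, 5}) = 1
G(16) = mex({0, 1, 3, 4, 5}) = 2
G(17) = mex({0, 1, 2, 4, 5}) = 3
G(18) = mex({0, 1, 3, 4, 5}) = 2
G(19) = mex({0, 1, 2, 4, 5}) = 3
G(20) = mex({0, 1, 2, 3, 5}) = 4
Observe that G(12)..G(20) = 0, 1, 0, 1, 2, 3, 2, 3, 4 repeats G(0)..G(8) = 0, 1, 0, 1, 2, 3, 2, 3, 4.
For k >= max(S) = 9, G(k) is determined by the previous 9 values G(k-9)..G(k-1); a window of 9 consecutive values has recurred shifted by 12, so by induction G(k + 12) = G(k) for all k >= 0: the sequence is periodic from the start with period 12.
One period: G(0..11) = 0, 1, 0, 1, 2, 3, 2, 3, 4, 5, 4, 5.
41 mod 12 = 5, so G(41) = G(5) = 3.

3


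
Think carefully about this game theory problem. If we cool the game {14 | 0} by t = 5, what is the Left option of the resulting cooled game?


Original game: {14 | 0} (a switch {a | b} with a > b).
Cooling by t (for t below the temperature (a - b)/2 = 7) taxes each move by t: {a | b} cooled by t is {a - t | b + t}.
Cooling amount: t = 5
Cooled Left option: 14 - 5 = 9
Cooled Right option: 0 + 5 = 5
Cooled game: {9 | 5}
Left option = 9

9


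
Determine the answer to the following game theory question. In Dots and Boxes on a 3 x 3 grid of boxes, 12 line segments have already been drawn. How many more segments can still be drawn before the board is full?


Grid: 3 x 3 boxes, i.e. 4 rows and 4 columns of dots.
Horizontal edges: (rows + 1) * cols = 4 * 3 = 12
Vertical edges: rows * (cols + 1) = 3 * 4 = 12
Total edges: 12 + 12 = 24
Edges drawn: 12
Remaining: 24 - 12 = 12

12


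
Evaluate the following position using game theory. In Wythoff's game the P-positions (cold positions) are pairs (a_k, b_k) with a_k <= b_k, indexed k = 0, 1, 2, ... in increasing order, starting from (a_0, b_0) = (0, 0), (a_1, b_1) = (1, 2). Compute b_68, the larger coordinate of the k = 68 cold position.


By Wythoff's theorem, a_k = floor(k * phi) and b_k = floor(k * phi^2) = a_k + k, where phi = (1 + sqrt(5))/2 is the golden ratio.
phi = (1 + sqrt(5))/2 = 1.618034
phi^2 = phi + 1 = 2.618034
k = 68
k * phi^2 = 68 * 2.618034 = 178.026311
b_68 = floor(k * phi^2) = 178 (check: a_68 + k = 110 + 68 = 178)

178


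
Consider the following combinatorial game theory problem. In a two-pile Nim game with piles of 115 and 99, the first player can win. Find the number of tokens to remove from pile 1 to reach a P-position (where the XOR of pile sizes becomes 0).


Piles: 115 and 99
Current XOR: 115 XOR 99 = 16 (non-zero, so this is an N-position).
To make the XOR zero, we need to find a move that balances the piles.
For pile 1 (size 115): target = 115 XOR 16 = 99
We reduce pile 1 from 115 to 99.
Tokens removed: 115 - 99 = 16
Verification: 99 XOR 99 = 0

16


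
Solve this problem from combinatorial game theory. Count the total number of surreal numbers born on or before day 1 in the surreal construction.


Day 0: {|} = 0 is born. Count = 1.
Day n: the number of surreal numbers born by day n is 2^(n+1) - 1.
By day 0: 2^1 - 1 = 1
By day 1: 2^2 - 1 = 3
By day 1: 3 surreal numbers.

3


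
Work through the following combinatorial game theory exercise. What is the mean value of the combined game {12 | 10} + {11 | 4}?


G1 = {12 | 10}, G2 = {11 | 4}
Each is a switch {a | b} with numbers a > b; its mean value is (a + b)/2, and mean value is additive over game sums: m(G1 + G2) = m(G1) + m(G2).
Mean of G1 = (12 + (10))/2 = 22/2 = 11
Mean of G2 = (11 + (4))/2 = 15/2 = 15/2
Mean of G1 + G2 = 11 + 15/2 = 37/2

37/2


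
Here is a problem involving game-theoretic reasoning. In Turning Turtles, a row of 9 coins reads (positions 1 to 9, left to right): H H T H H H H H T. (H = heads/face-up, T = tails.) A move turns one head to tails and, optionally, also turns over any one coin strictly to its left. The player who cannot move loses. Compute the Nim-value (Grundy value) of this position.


Coins: H H T H H H H H T
Key fact: a single head at position k behaves exactly like a Nim heap of size k (turning it to T and optionally flipping a coin at j < k corresponds to moving the heap from k to j, or to 0), and heads combine as a disjunctive sum (two heads at the same place would cancel, matching j XOR j = 0). So the Nim-value is the XOR of the 1-indexed positions of the heads.
Face-up positions (1-indexed): [1, 2, 4, 5, 6, 7, 8]
XOR 0 with 1: 0 XOR 1 = 1
XOR 1 with 2: 1 XOR 2 = 3
XOR 3 with 4: 3 XOR 4 = 7
XOR 7 with 5: 7 XOR 5 = 2
XOR 2 with 6: 2 XOR 6 = 4
XOR 4 with 7: 4 XOR 7 = 3
XOR 3 with 8: 3 XOR 8 = 11
Nim-value = 11

11


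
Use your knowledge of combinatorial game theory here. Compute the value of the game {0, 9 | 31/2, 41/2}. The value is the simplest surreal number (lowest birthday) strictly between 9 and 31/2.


Left options: {0, 9}, max = 9
Right options: {31/2, 41/2}, min = 31/2
All options are numbers and max(Left) < min(Right), so by the simplicity theorem the value is the simplest (earliest-born) number strictly between 9 and 31/2.
Integers 10 through 15 all lie strictly between 9 and 31/2.
Among integers, the simplest (lowest birthday = smallest |n|; 0 is born on day 0, +-n on day n) is 10.
No non-integer in the interval can be simpler: if x is a non-integer in the interval, then floor(x) or ceil(x) also lies in the interval (the interval contains an integer), and both are proper prefixes of x's sign expansion, i.e. born earlier. So the game value is 10.
Game value = 10

10


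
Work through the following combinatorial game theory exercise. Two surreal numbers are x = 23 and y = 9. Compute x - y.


x = 23, y = 9
x - y = 23 - 9 = 14

14


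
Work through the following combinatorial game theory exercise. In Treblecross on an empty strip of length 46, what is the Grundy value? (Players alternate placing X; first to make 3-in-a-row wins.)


Treblecross: place X on empty cells; 3-in-a-row wins.
Playing within two cells of an existing X lets the opponent win at once, so sensible play treats the cells i-2..i+2 around each X as dead. The player left with no safe cell loses, so this is a normal-play take-away game on strips of safe cells.
Placing X at cell i (0-indexed) of a strip of k safe cells leaves independent strips of sizes max(0, i-2) and max(0, k-i-3). Hence G(k) = mex{ G(max(0,i-2)) XOR G(max(0,k-i-3)) : 0 <= i < k }, with G(0) = 0.
G(1): splits (0,0):0^0=0 -> mex({0}) = 1
G(2): splits (0,0):0^0=0 -> mex({0}) = 1
G(3): splits (0,0):0^0=0 -> mex({0}) = 1
G(4): splits (0,1):0^1=1 (0,0):0^0=0 -> mex({0, 1}) = 2
G(5): splits (0,2):0^1=1 (0,1):0^1=1 (0,0):0^0=0 -> mex({0, 1}) = 2
G(6) = mex({1}) = 0
G(7) = mex({0, 1, 2}) = 3
G(8) = mex({0, 1, 2}) = 3
G(9) = mex({0, 2}) = 1
G(10) = mex({0, 2, 3}) = 1
G(11) = mex({0, 3}) = 1
G(12) = mex({1, 3}) = 0
G(13) = mex({0, 1, 2, 3}) = 4
G(14) = mex({0, 1, 2}) = 3
G(15) = mex({0, 1, 2}) = 3
G(16) = mex({0, 1, 2, 4}) = 3
G(17) = mex({0, 1, 3, 4}) = 2
G(18) = mex({0, 1, 3, 4}) = 2
G(19) = mex({0, 1, 3, 5}) = 2
G(20) = mex({0, 1, 2, 3, 5}) = 4
G(21) = mex({0, 1, 2, 3, 5}) = 4
G(22) = mex({1, 2, 6}) = 0
G(23) = mex({0, 1, 2, 3, 4, 6}) = 5
G(24) = mex({0, 1, 2, 3, 4}) = 5
G(25) = mex({0, 1, 3, 4, 7}) = 2
G(26) = mex({0, 1, 3, 4, 5, 7}) = 2
G(27) = mex({0, 1, 3, 5}) = 2
G(28) = mex({0, 1, 2, 5}) = 3
G(29) = mex({0, 1, 2, 4, 5, 6}) = 3
G(30) = mex({1, 2, 4, 6}) = 0
G(31) = mex({0, 1, 2, 3, 4, 6}) = 5
G(32) = mex({1, 2, 3, 4, 7}) = 0
G(33) = mex({0, 3, 7}) = 1
G(34) = mex({0, 2, 3, 5, 7}) = 1
G(35) = mex({0, 2, 3, 5, 6}) = 1
G(36) = mex({0, 1, 2, 5, 6}) = 3
G(37) = mex({0, 1, 2, 4, 5, 6}) = 3
G(38) = mex({0, 1, 2, 4}) = 3
G(39) = mex({0, 1, 2, 3, 4, 7}) = 5
G(40) = mex({0, 1, 2, 3, 4, 5, 7}) = 6
G(41) = mex({0, 1, 2, 3, 5, 7}) = 4
G(42) = mex({0, 1, 2, 3, 5, 6, 7}) = 4
G(43) = mex({0, 2, 3, 5, 6}) = 1
G(44) = mex({1, 2, 3, 4, 5, 6}) = 0
G(45) = mex({0, 1, 2, 3, 4, 6, 7}) = 5
G(46) = mex({0, 1, 2, 3, 4, 7}) = 5
Therefore G(46) = 5.

5
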